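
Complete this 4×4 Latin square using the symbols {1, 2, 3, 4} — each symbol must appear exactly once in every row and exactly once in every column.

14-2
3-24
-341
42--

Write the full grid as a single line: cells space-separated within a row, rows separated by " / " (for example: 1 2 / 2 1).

(r1,c3) = 3
(r2,c2) = 1
(r3,c1) = 2
(r4,c3) = 1
(r4,c4) = 3

1 4 3 2 / 3 1 2 4 / 2 3 4 1 / 4 2 1 3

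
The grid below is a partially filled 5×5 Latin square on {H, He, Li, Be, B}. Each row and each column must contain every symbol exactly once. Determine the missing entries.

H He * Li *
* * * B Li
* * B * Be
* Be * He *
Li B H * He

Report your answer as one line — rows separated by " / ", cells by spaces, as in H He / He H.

H He Be Li B / Be H He B Li / He Li B H Be / B Be Li He H / Li B H Be He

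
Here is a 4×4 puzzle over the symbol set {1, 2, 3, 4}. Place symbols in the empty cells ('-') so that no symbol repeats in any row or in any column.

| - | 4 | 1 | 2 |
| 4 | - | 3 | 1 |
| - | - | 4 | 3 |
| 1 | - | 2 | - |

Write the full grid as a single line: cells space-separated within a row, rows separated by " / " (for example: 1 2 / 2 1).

3 4 1 2 / 4 2 3 1 / 2 1 4 3 / 1 3 2 4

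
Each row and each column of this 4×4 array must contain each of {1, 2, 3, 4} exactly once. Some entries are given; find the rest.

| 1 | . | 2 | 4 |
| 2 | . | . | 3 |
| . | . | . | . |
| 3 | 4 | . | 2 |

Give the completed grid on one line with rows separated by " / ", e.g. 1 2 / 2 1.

1 3 2 4 / 2 1 4 3 / 4 2 3 1 / 3 4 1 2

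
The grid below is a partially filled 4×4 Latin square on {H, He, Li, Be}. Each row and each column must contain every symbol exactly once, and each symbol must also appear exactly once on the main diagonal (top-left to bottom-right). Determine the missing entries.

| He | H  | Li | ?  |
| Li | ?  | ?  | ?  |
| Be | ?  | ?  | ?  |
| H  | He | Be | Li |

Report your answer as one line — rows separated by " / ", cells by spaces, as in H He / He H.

He H Li Be / Li Be He H / Be Li H He / H He Be Li

(r1,c4) = Be
(r2,c2) = Be
(r3,c2) = Li
(r3,c3) = H
(r3,c4) = He
(r2,c3) = He
(r2,c4) = H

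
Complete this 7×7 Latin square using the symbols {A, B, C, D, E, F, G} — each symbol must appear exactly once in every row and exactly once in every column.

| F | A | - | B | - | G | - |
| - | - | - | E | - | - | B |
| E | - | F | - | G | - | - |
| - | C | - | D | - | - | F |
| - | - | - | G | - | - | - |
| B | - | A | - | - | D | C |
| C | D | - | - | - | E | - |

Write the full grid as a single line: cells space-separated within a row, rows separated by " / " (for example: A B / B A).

F A D B C G E / A F G E D C B / E B F C G A D / G C E D A B F / D E C G B F A / B G A F E D C / C D B A F E G

(r3,c2) = B
(r6,c4) = F
(r6,c5) = E
(r7,c4) = A
(r7,c7) = G
(r3,c4) = C
(r3,c6) = A
(r3,c7) = D
(r4,c6) = B
(r6,c2) = G
(r7,c3) = B
(r7,c5) = F
(r1,c7) = E
(r2,c2) = F
(r2,c6) = C
(r4,c5) = A
(r5,c2) = E
(r5,c6) = F
(r5,c7) = A
(r2,c5) = D
(r4,c1) = G
(r4,c3) = E
(r5,c1) = D
(r5,c3) = C
(r5,c5) = B
(r1,c3) = D
(r1,c5) = C
(r2,c1) = A
(r2,c3) = G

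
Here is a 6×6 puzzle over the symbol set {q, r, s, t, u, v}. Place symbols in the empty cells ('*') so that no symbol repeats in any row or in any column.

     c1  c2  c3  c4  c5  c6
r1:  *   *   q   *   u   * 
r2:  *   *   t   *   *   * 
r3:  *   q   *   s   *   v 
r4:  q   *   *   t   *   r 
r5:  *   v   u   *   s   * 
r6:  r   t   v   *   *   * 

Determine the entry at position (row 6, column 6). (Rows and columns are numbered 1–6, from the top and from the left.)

s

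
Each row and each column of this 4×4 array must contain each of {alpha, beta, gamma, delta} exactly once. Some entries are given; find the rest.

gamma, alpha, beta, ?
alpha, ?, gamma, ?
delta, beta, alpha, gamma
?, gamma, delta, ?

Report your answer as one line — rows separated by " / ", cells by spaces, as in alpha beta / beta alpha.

gamma alpha beta delta / alpha delta gamma beta / delta beta alpha gamma / beta gamma delta alpha

(r1,c4) = delta
(r2,c2) = delta
(r2,c4) = beta
(r4,c1) = beta
(r4,c4) = alpha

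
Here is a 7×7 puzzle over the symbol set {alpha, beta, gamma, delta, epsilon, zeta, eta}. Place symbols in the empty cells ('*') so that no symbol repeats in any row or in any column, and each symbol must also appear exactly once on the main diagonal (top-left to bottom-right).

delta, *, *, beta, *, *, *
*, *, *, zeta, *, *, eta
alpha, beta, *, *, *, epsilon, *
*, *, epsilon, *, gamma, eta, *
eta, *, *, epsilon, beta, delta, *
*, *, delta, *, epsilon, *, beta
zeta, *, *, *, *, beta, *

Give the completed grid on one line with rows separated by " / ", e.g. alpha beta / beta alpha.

row 4 has {gamma,epsilon,eta}; column 1 has {alpha,delta,zeta,eta} — only beta is left for (r4,c1).
row 4 has {beta,gamma,epsilon,eta}; column 4 has {beta,epsilon,zeta}; the diagonal has {beta,delta} — only alpha is left for (r4,c4).
row 6 has {beta,delta,epsilon}; column 1 has {alpha,beta,delta,zeta,eta} — only gamma is left for (r6,c1).
row 6 has {beta,gamma,delta,epsilon}; column 4 has {alpha,beta,epsilon,zeta} — only eta is left for (r6,c4).
row 6 has {beta,gamma,delta,epsilon,eta}; column 6 has {beta,delta,epsilon,eta}; the diagonal has {alpha,beta,delta} — only zeta is left for (r6,c6).
row 2 has {zeta,eta}; column 1 has {alpha,beta,gamma,delta,zeta,eta} — only epsilon is left for (r2,c1).
row 2 has {epsilon,zeta,eta}; column 2 has {beta}; the diagonal has {alpha,beta,delta,zeta} — only gamma is left for (r2,c2).
row 2 has {gamma,epsilon,zeta,eta}; column 6 has {beta,delta,epsilon,zeta,eta} — only alpha is left for (r2,c6).
row 3 has {alpha,beta,epsilon}; column 3 has {delta,epsilon}; the diagonal has {alpha,beta,gamma,delta,zeta} — only eta is left for (r3,c3).
row 6 has {beta,gamma,delta,epsilon,zeta,eta}; column 2 has {beta,gamma} — only alpha is left for (r6,c2).
row 7 has {beta,zeta}; column 7 has {beta,eta}; the diagonal has {alpha,beta,gamma,delta,zeta,eta} — only epsilon is left for (r7,c7).
row 1 has {beta,delta}; column 6 has {alpha,beta,delta,epsilon,zeta,eta} — only gamma is left for (r1,c6).
row 2 has {alpha,gamma,epsilon,zeta,eta}; column 3 has {delta,epsilon,eta} — only beta is left for (r2,c3).
row 2 has {alpha,beta,gamma,epsilon,zeta,eta}; column 5 has {beta,gamma,epsilon} — only delta is left for (r2,c5).
row 3 has {alpha,beta,epsilon,eta}; column 5 has {beta,gamma,delta,epsilon} — only zeta is left for (r3,c5).
row 5 has {beta,delta,epsilon,eta}; column 2 has {alpha,beta,gamma} — only zeta is left for (r5,c2).
row 4 has {alpha,beta,gamma,epsilon,eta}; column 2 has {alpha,beta,gamma,zeta} — only delta is left for (r4,c2).
row 4 has {alpha,beta,gamma,delta,epsilon,eta}; column 7 has {beta,epsilon,eta} — only zeta is left for (r4,c7).
row 7 has {beta,epsilon,zeta}; column 2 has {alpha,beta,gamma,delta,zeta} — only eta is left for (r7,c2).
row 7 has {beta,epsilon,zeta,eta}; column 5 has {beta,gamma,delta,epsilon,zeta} — only alpha is left for (r7,c5).
row 1 has {beta,gamma,delta}; column 2 has {alpha,beta,gamma,delta,zeta,eta} — only epsilon is left for (r1,c2).
row 1 has {beta,gamma,delta,epsilon}; column 5 has {alpha,beta,gamma,delta,epsilon,zeta} — only eta is left for (r1,c5).
row 1 has {beta,gamma,delta,epsilon,eta}; column 7 has {beta,epsilon,zeta,eta} — only alpha is left for (r1,c7).
row 5 has {beta,delta,epsilon,zeta,eta}; column 7 has {alpha,beta,epsilon,zeta,eta} — only gamma is left for (r5,c7).
row 7 has {alpha,beta,epsilon,zeta,eta}; column 3 has {beta,delta,epsilon,eta} — only gamma is left for (r7,c3).
row 7 has {alpha,beta,gamma,epsilon,zeta,eta}; column 4 has {alpha,beta,epsilon,zeta,eta} — only delta is left for (r7,c4).
row 1 has {alpha,beta,gamma,delta,epsilon,eta}; column 3 has {beta,gamma,delta,epsilon,eta} — only zeta is left for (r1,c3).
row 3 has {alpha,beta,epsilon,zeta,eta}; column 4 has {alpha,beta,delta,epsilon,zeta,eta} — only gamma is left for (r3,c4).
row 3 has {alpha,beta,gamma,epsilon,zeta,eta}; column 7 has {alpha,beta,gamma,epsilon,zeta,eta} — only delta is left for (r3,c7).
row 5 has {beta,gamma,delta,epsilon,zeta,eta}; column 3 has {beta,gamma,delta,epsilon,zeta,eta} — only alpha is left for (r5,c3).

delta epsilon zeta beta eta gamma alpha / epsilon gamma beta zeta delta alpha eta / alpha beta eta gamma zeta epsilon delta / beta delta epsilon alpha gamma eta zeta / eta zeta alpha epsilon beta delta gamma / gamma alpha delta eta epsilon zeta beta / zeta eta gamma delta alpha beta epsilon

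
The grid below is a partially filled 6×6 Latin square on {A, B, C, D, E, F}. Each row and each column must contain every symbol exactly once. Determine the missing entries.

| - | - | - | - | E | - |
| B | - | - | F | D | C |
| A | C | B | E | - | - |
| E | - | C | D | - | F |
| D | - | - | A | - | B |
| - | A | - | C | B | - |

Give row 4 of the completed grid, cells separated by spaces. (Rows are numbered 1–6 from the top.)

(r1,c4) = B
(r2,c2) = E
(r2,c3) = A
(r3,c5) = F
(r3,c6) = D
(r4,c2) = B
(r4,c5) = A

E B C D A F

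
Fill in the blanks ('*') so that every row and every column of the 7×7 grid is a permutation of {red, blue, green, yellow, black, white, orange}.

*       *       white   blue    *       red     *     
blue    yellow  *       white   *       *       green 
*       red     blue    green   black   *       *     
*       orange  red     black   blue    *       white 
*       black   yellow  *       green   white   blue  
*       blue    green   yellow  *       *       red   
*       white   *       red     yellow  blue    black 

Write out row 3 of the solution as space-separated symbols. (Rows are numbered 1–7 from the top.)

white red blue green black yellow orange

(r1,c2) = green
(r1,c5) = orange
(r1,c7) = yellow
(r2,c5) = red
(r3,c7) = orange
(r5,c4) = orange
(r6,c5) = white
(r7,c3) = orange
(r1,c1) = black
(r2,c3) = black
(r2,c6) = orange
(r3,c6) = yellow
(r4,c6) = green
(r5,c1) = red
(r6,c1) = orange
(r6,c6) = black
(r7,c1) = green
(r3,c1) = white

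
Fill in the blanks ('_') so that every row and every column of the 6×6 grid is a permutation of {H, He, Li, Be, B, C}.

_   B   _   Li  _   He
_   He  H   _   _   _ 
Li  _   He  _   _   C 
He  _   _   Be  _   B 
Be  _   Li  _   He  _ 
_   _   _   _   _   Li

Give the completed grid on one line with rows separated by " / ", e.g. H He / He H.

H B Be Li C He / B He H C Li Be / Li Be He H B C / He Li C Be H B / Be C Li B He H / C H B He Be Li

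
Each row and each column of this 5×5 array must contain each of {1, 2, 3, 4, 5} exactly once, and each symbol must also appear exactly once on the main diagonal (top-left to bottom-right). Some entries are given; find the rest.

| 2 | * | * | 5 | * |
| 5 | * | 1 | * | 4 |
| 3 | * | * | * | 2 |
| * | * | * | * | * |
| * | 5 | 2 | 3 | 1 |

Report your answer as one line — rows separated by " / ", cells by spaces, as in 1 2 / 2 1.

2 1 4 5 3 / 5 3 1 2 4 / 3 4 5 1 2 / 1 2 3 4 5 / 4 5 2 3 1

At row 1, column 5: row 1 has {2,5}; column 5 has {1,2,4}; that leaves 3.
At row 2, column 2: row 2 has {1,4,5}; column 2 has {5}; the diagonal has {1,2}; that leaves 3.
At row 2, column 4: row 2 has {1,3,4,5}; column 4 has {3,5}; that leaves 2.
At row 4, column 4: row 4 is empty so far; column 4 has {2,3,5}; the diagonal has {1,2,3}; that leaves 4.
At row 4, column 5: row 4 has {4}; column 5 has {1,2,3,4}; that leaves 5.
At row 5, column 1: row 5 has {1,2,3,5}; column 1 has {2,3,5}; that leaves 4.
At row 1, column 3: row 1 has {2,3,5}; column 3 has {1,2}; that leaves 4.
At row 3, column 3: row 3 has {2,3}; column 3 has {1,2,4}; the diagonal has {1,2,3,4}; that leaves 5.
At row 3, column 4: row 3 has {2,3,5}; column 4 has {2,3,4,5}; that leaves 1.
At row 4, column 1: row 4 has {4,5}; column 1 has {2,3,4,5}; that leaves 1.
At row 4, column 2: row 4 has {1,4,5}; column 2 has {3,5}; that leaves 2.
At row 4, column 3: row 4 has {1,2,4,5}; column 3 has {1,2,4,5}; that leaves 3.
At row 1, column 2: row 1 has {2,3,4,5}; column 2 has {2,3,5}; that leaves 1.
At row 3, column 2: row 3 has {1,2,3,5}; column 2 has {1,2,3,5}; that leaves 4.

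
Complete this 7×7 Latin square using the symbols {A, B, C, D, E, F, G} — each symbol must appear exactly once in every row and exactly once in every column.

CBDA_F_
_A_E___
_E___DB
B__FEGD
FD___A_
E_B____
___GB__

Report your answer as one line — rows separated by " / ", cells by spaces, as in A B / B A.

C B D A G F E / G A F E D B C / A E G C F D B / B C A F E G D / F D E B C A G / E G B D A C F / D F C G B E A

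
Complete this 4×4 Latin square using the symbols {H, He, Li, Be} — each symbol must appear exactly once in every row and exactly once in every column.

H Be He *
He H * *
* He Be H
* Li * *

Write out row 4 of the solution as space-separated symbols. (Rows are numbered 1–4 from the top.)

row 1 has {H,He,Be}; column 4 has {H} — only Li is left for (r1,c4).
row 2 has {H,He}; column 3 has {He,Be} — only Li is left for (r2,c3).
row 2 has {H,He,Li}; column 4 has {H,Li} — only Be is left for (r2,c4).
row 3 has {H,He,Be}; column 1 has {H,He} — only Li is left for (r3,c1).
row 4 has {Li}; column 1 has {H,He,Li} — only Be is left for (r4,c1).
row 4 has {Li,Be}; column 3 has {He,Li,Be} — only H is left for (r4,c3).
row 4 has {H,Li,Be}; column 4 has {H,Li,Be} — only He is left for (r4,c4).

Be Li H He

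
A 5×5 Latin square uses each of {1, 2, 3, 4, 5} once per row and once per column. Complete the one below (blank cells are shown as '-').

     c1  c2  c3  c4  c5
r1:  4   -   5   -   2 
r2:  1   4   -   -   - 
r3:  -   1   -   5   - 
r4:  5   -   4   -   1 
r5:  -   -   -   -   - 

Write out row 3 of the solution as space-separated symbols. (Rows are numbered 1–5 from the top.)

3 1 2 5 4

(r1,c2) = 3
(r1,c4) = 1
(r4,c2) = 2
(r4,c4) = 3
(r5,c2) = 5
(r2,c4) = 2
(r5,c4) = 4
(r5,c5) = 3
(r2,c3) = 3
(r2,c5) = 5
(r3,c3) = 2
(r3,c5) = 4
(r5,c1) = 2
(r5,c3) = 1
(r3,c1) = 3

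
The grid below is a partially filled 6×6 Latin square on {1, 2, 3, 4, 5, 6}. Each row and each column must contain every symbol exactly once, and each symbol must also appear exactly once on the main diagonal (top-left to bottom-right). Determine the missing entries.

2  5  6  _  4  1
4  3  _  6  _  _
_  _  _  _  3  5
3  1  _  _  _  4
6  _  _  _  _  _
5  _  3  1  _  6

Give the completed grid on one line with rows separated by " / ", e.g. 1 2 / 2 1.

(r1,c4) = 3
(r2,c6) = 2
(r3,c1) = 1
(r3,c3) = 4
(r3,c4) = 2
(r4,c4) = 5
(r5,c4) = 4
(r5,c5) = 1
(r5,c6) = 3
(r6,c5) = 2
(r2,c5) = 5
(r3,c2) = 6
(r4,c3) = 2
(r4,c5) = 6
(r5,c2) = 2
(r5,c3) = 5
(r6,c2) = 4
(r2,c3) = 1

2 5 6 3 4 1 / 4 3 1 6 5 2 / 1 6 4 2 3 5 / 3 1 2 5 6 4 / 6 2 5 4 1 3 / 5 4 3 1 2 6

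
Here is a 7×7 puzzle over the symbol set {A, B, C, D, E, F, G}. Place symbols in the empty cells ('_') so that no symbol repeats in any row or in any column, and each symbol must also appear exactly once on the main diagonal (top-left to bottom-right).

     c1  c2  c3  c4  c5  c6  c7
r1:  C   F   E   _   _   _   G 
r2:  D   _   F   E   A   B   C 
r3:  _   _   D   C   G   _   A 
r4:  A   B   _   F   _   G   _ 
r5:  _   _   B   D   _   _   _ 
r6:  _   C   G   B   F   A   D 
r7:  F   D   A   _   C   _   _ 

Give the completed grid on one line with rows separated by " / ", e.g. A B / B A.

C F E A B D G / D G F E A B C / B E D C G F A / A B C F D G E / G A B D E C F / E C G B F A D / F D A G C E B

(r1,c4): row 1 has {C,E,F,G}; column 4 has {B,C,D,E,F}, so it must be A.
(r1,c6): row 1 has {A,C,E,F,G}; column 6 has {A,B,G}, so it must be D.
(r2,c2): row 2 has {A,B,C,D,E,F}; column 2 has {B,C,D,F}; the diagonal has {A,C,D,F}, so it must be G.
(r3,c2): row 3 has {A,C,D,G}; column 2 has {B,C,D,F,G}, so it must be E.
(r3,c6): row 3 has {A,C,D,E,G}; column 6 has {A,B,D,G}, so it must be F.
(r4,c3): row 4 has {A,B,F,G}; column 3 has {A,B,D,E,F,G}, so it must be C.
(r4,c7): row 4 has {A,B,C,F,G}; column 7 has {A,C,D,G}, so it must be E.
(r5,c2): row 5 has {B,D}; column 2 has {B,C,D,E,F,G}, so it must be A.
(r5,c5): row 5 has {A,B,D}; column 5 has {A,C,F,G}; the diagonal has {A,C,D,F,G}, so it must be E.
(r5,c6): row 5 has {A,B,D,E}; column 6 has {A,B,D,F,G}, so it must be C.
(r5,c7): row 5 has {A,B,C,D,E}; column 7 has {A,C,D,E,G}, so it must be F.
(r6,c1): row 6 has {A,B,C,D,F,G}; column 1 has {A,C,D,F}, so it must be E.
(r7,c4): row 7 has {A,C,D,F}; column 4 has {A,B,C,D,E,F}, so it must be G.
(r7,c6): row 7 has {A,C,D,F,G}; column 6 has {A,B,C,D,F,G}, so it must be E.
(r7,c7): row 7 has {A,C,D,E,F,G}; column 7 has {A,C,D,E,F,G}; the diagonal has {A,C,D,E,F,G}, so it must be B.
(r1,c5): row 1 has {A,C,D,E,F,G}; column 5 has {A,C,E,F,G}, so it must be B.
(r3,c1): row 3 has {A,C,D,E,F,G}; column 1 has {A,C,D,E,F}, so it must be B.
(r4,c5): row 4 has {A,B,C,E,F,G}; column 5 has {A,B,C,E,F,G}, so it must be D.
(r5,c1): row 5 has {A,B,C,D,E,F}; column 1 has {A,B,C,D,E,F}, so it must be G.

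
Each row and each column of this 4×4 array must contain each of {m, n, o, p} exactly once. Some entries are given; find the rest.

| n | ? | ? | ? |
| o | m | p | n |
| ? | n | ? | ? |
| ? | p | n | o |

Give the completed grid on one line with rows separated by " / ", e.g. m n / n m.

n o m p / o m p n / p n o m / m p n o

(r1,c2): row 1 has {n}; column 2 has {m,n,p}, so it must be o.
(r1,c3): row 1 has {n,o}; column 3 has {n,p}, so it must be m.
(r1,c4): row 1 has {m,n,o}; column 4 has {n,o}, so it must be p.
(r3,c3): row 3 has {n}; column 3 has {m,n,p}, so it must be o.
(r3,c4): row 3 has {n,o}; column 4 has {n,o,p}, so it must be m.
(r4,c1): row 4 has {n,o,p}; column 1 has {n,o}, so it must be m.
(r3,c1): row 3 has {m,n,o}; column 1 has {m,n,o}, so it must be p.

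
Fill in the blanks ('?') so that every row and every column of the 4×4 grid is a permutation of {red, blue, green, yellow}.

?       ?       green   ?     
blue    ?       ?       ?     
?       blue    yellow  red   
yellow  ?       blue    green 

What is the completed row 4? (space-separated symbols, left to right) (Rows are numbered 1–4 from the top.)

yellow red blue green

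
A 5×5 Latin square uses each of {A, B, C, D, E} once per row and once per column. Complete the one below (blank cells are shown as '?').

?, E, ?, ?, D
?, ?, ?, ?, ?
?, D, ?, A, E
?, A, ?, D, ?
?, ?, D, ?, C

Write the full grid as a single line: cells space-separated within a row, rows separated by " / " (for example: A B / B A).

B E A C D / D C E B A / C D B A E / E A C D B / A B D E C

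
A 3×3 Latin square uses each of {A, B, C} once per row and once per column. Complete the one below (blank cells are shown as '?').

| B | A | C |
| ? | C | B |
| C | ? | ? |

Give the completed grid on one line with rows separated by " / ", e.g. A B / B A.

B A C / A C B / C B A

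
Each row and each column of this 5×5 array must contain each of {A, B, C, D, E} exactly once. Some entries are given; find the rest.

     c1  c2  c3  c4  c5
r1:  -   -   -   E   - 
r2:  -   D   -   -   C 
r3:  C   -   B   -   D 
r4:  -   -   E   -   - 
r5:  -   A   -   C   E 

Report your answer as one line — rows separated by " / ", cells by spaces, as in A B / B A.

D B C E A / E D A B C / C E B A D / A C E D B / B A D C E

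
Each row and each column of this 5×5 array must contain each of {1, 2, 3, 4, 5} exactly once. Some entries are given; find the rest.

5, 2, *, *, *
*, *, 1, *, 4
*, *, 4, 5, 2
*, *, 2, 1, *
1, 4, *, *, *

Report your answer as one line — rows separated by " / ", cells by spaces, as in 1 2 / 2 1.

5 2 3 4 1 / 2 5 1 3 4 / 3 1 4 5 2 / 4 3 2 1 5 / 1 4 5 2 3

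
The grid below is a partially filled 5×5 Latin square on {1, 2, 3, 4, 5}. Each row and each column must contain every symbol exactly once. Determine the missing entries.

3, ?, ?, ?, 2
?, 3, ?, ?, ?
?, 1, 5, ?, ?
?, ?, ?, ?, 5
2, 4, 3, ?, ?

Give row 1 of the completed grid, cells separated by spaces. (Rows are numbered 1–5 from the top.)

3 5 1 4 2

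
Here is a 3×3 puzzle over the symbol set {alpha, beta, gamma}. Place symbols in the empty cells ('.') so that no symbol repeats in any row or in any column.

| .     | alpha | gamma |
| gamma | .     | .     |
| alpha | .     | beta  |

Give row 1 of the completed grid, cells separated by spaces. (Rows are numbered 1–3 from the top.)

beta alpha gamma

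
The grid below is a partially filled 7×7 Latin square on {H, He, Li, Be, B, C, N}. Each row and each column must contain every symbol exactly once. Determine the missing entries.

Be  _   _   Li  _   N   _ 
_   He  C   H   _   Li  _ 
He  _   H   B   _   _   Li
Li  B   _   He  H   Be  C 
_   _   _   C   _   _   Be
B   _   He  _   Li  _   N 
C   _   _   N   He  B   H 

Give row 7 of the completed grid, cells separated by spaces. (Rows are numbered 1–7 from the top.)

C Li Be N He B H

(r1,c3) = B
(r1,c5) = C
(r1,c7) = He
(r2,c1) = N
(r2,c7) = B
(r3,c6) = C
(r4,c3) = N
(r5,c1) = H
(r5,c3) = Li
(r5,c6) = He
(r6,c4) = Be
(r6,c6) = H
(r7,c3) = Be
(r1,c2) = H
(r2,c5) = Be
(r3,c5) = N
(r5,c2) = N
(r5,c5) = B
(r6,c2) = C
(r7,c2) = Li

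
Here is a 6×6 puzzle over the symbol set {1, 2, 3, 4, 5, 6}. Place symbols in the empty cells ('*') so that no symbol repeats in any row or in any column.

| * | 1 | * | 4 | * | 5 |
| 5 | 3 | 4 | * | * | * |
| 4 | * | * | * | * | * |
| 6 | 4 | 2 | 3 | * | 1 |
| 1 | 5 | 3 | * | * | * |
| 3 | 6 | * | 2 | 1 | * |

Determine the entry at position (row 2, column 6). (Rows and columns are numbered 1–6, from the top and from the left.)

(r1,c1) = 2
(r1,c3) = 6
(r1,c5) = 3
(r3,c2) = 2
(r4,c5) = 5
(r5,c4) = 6
(r6,c3) = 5
(r6,c6) = 4
(r2,c4) = 1
(r3,c3) = 1
(r3,c4) = 5
(r3,c5) = 6
(r3,c6) = 3
(r5,c6) = 2
(r2,c5) = 2
(r2,c6) = 6

6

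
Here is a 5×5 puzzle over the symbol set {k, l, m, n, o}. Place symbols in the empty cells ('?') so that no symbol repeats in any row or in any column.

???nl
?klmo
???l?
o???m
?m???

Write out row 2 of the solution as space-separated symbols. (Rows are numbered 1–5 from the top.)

n k l m o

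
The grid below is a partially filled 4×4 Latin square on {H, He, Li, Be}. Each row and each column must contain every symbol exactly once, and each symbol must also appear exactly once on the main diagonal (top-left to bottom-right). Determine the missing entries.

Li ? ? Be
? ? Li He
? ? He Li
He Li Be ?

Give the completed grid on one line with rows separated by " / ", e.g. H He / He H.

Li He H Be / H Be Li He / Be H He Li / He Li Be H

(r1,c3): row 1 has {Li,Be}; column 3 has {He,Li,Be}, so it must be H.
(r4,c4): row 4 has {He,Li,Be}; column 4 has {He,Li,Be}; the diagonal has {He,Li}, so it must be H.
(r1,c2): row 1 has {H,Li,Be}; column 2 has {Li}, so it must be He.
(r2,c2): row 2 has {He,Li}; column 2 has {He,Li}; the diagonal has {H,He,Li}, so it must be Be.
(r3,c2): row 3 has {He,Li}; column 2 has {He,Li,Be}, so it must be H.
(r2,c1): row 2 has {He,Li,Be}; column 1 has {He,Li}, so it must be H.
(r3,c1): row 3 has {H,He,Li}; column 1 has {H,He,Li}, so it must be Be.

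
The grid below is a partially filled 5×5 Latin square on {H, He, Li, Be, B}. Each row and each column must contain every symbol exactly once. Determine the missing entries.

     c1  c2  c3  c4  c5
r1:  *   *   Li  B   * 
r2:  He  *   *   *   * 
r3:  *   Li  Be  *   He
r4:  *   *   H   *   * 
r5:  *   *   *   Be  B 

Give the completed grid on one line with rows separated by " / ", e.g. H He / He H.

H He Li B Be / He Be B Li H / B Li Be H He / Be B H He Li / Li H He Be B

(r2,c3) = B
(r3,c4) = H
(r5,c3) = He
(r2,c4) = Li
(r3,c1) = B
(r4,c4) = He
(r5,c2) = H
(r2,c2) = Be
(r2,c5) = H
(r4,c2) = B
(r5,c1) = Li
(r1,c2) = He
(r1,c5) = Be
(r4,c1) = Be
(r4,c5) = Li
(r1,c1) = H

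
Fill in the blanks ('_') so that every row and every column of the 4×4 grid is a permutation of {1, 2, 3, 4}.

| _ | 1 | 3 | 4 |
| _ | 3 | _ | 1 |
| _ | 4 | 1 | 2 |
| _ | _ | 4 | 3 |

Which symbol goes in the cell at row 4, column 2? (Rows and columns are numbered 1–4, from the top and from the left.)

2

(r1,c1) = 2
(r2,c1) = 4
(r2,c3) = 2
(r3,c1) = 3
(r4,c1) = 1
(r4,c2) = 2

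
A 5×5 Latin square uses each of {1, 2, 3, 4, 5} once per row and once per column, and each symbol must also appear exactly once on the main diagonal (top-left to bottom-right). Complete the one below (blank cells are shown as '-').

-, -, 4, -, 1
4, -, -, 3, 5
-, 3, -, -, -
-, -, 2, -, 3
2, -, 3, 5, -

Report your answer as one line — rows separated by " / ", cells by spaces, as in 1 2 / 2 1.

3 5 4 2 1 / 4 2 1 3 5 / 1 3 5 4 2 / 5 4 2 1 3 / 2 1 3 5 4

(r1,c4) = 2
(r2,c3) = 1
(r3,c3) = 5
(r5,c5) = 4
(r1,c1) = 3
(r1,c2) = 5
(r2,c2) = 2
(r3,c1) = 1
(r3,c4) = 4
(r3,c5) = 2
(r4,c1) = 5
(r4,c4) = 1
(r5,c2) = 1
(r4,c2) = 4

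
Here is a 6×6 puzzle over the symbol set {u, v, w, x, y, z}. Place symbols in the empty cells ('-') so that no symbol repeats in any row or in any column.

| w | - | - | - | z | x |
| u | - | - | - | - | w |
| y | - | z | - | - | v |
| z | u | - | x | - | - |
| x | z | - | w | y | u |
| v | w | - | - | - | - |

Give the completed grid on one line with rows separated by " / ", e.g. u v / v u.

w y u v z x / u v y z x w / y x z u w v / z u w x v y / x z v w y u / v w x y u z

At row 3, column 2: row 3 has {v,y,z}; column 2 has {u,w,z}; that leaves x.
At row 3, column 4: row 3 has {v,x,y,z}; column 4 has {w,x}; that leaves u.
At row 3, column 5: row 3 has {u,v,x,y,z}; column 5 has {y,z}; that leaves w.
At row 4, column 5: row 4 has {u,x,z}; column 5 has {w,y,z}; that leaves v.
At row 4, column 6: row 4 has {u,v,x,z}; column 6 has {u,v,w,x}; that leaves y.
At row 5, column 3: row 5 has {u,w,x,y,z}; column 3 has {z}; that leaves v.
At row 6, column 6: row 6 has {v,w}; column 6 has {u,v,w,x,y}; that leaves z.
At row 2, column 5: row 2 has {u,w}; column 5 has {v,w,y,z}; that leaves x.
At row 4, column 3: row 4 has {u,v,x,y,z}; column 3 has {v,z}; that leaves w.
At row 6, column 4: row 6 has {v,w,z}; column 4 has {u,w,x}; that leaves y.
At row 6, column 5: row 6 has {v,w,y,z}; column 5 has {v,w,x,y,z}; that leaves u.
At row 1, column 4: row 1 has {w,x,z}; column 4 has {u,w,x,y}; that leaves v.
At row 2, column 3: row 2 has {u,w,x}; column 3 has {v,w,z}; that leaves y.
At row 2, column 4: row 2 has {u,w,x,y}; column 4 has {u,v,w,x,y}; that leaves z.
At row 6, column 3: row 6 has {u,v,w,y,z}; column 3 has {v,w,y,z}; that leaves x.
At row 1, column 2: row 1 has {v,w,x,z}; column 2 has {u,w,x,z}; that leaves y.
At row 1, column 3: row 1 has {v,w,x,y,z}; column 3 has {v,w,x,y,z}; that leaves u.
At row 2, column 2: row 2 has {u,w,x,y,z}; column 2 has {u,w,x,y,z}; that leaves v.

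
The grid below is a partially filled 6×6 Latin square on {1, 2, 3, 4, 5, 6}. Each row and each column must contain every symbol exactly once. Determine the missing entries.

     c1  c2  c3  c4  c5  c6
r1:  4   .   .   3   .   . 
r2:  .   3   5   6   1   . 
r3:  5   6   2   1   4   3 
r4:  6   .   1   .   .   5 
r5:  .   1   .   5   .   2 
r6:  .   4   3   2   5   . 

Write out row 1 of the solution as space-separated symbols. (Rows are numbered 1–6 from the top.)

(r1,c3): row 1 has {3,4}; column 3 has {1,2,3,5}, so it must be 6.
(r1,c5): row 1 has {3,4,6}; column 5 has {1,4,5}, so it must be 2.
(r1,c6): row 1 has {2,3,4,6}; column 6 has {2,3,5}, so it must be 1.
(r2,c1): row 2 has {1,3,5,6}; column 1 has {4,5,6}, so it must be 2.
(r2,c6): row 2 has {1,2,3,5,6}; column 6 has {1,2,3,5}, so it must be 4.
(r4,c2): row 4 has {1,5,6}; column 2 has {1,3,4,6}, so it must be 2.
(r4,c4): row 4 has {1,2,5,6}; column 4 has {1,2,3,5,6}, so it must be 4.
(r4,c5): row 4 has {1,2,4,5,6}; column 5 has {1,2,4,5}, so it must be 3.
(r5,c1): row 5 has {1,2,5}; column 1 has {2,4,5,6}, so it must be 3.
(r5,c3): row 5 has {1,2,3,5}; column 3 has {1,2,3,5,6}, so it must be 4.
(r5,c5): row 5 has {1,2,3,4,5}; column 5 has {1,2,3,4,5}, so it must be 6.
(r6,c1): row 6 has {2,3,4,5}; column 1 has {2,3,4,5,6}, so it must be 1.
(r6,c6): row 6 has {1,2,3,4,5}; column 6 has {1,2,3,4,5}, so it must be 6.
(r1,c2): row 1 has {1,2,3,4,6}; column 2 has {1,2,3,4,6}, so it must be 5.

4 5 6 3 2 1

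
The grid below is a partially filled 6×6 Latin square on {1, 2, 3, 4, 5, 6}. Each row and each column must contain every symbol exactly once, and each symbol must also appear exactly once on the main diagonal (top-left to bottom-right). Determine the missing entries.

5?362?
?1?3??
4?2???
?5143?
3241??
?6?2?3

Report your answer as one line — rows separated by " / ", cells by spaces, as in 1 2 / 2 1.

5 4 3 6 2 1 / 2 1 6 3 5 4 / 4 3 2 5 1 6 / 6 5 1 4 3 2 / 3 2 4 1 6 5 / 1 6 5 2 4 3

(r1,c2) = 4
(r1,c6) = 1
(r3,c2) = 3
(r3,c4) = 5
(r3,c6) = 6
(r4,c6) = 2
(r5,c5) = 6
(r5,c6) = 5
(r6,c1) = 1
(r6,c3) = 5
(r6,c5) = 4
(r2,c3) = 6
(r2,c5) = 5
(r2,c6) = 4
(r3,c5) = 1
(r4,c1) = 6
(r2,c1) = 2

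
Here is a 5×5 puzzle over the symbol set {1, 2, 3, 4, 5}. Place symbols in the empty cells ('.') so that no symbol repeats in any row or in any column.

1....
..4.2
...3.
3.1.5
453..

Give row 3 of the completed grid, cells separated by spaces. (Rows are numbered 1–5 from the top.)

2 1 5 3 4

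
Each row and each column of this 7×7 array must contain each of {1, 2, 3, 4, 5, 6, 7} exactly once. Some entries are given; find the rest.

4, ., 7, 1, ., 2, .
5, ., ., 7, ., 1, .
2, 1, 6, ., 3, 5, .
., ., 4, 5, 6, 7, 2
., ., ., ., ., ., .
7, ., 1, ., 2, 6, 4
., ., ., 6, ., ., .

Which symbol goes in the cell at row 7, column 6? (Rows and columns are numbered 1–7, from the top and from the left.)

(r1,c5) = 5
(r2,c5) = 4
(r3,c4) = 4
(r3,c7) = 7
(r4,c2) = 3
(r6,c2) = 5
(r6,c4) = 3
(r1,c2) = 6
(r1,c7) = 3
(r2,c2) = 2
(r2,c3) = 3
(r2,c7) = 6
(r4,c1) = 1
(r5,c4) = 2
(r7,c1) = 3
(r7,c6) = 4

4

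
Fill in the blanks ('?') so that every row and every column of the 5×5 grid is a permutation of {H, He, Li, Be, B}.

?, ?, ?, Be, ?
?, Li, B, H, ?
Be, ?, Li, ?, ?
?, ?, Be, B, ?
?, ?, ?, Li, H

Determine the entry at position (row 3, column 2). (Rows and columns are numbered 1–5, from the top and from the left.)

H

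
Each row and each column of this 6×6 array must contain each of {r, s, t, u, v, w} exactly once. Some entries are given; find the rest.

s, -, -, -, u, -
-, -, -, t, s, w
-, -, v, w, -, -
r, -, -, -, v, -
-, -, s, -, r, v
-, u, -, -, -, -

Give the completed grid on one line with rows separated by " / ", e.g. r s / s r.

s v w r u t / v r u t s w / u s v w t r / r w t s v u / w t s u r v / t u r v w s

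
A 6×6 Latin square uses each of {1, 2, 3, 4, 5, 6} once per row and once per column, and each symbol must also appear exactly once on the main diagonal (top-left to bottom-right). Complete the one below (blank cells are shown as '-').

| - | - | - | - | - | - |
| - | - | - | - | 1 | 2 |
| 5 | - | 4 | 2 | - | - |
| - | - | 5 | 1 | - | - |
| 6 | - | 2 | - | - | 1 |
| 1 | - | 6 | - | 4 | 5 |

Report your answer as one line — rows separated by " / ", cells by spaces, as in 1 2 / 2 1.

2 3 1 6 5 4 / 4 6 3 5 1 2 / 5 1 4 2 6 3 / 3 4 5 1 2 6 / 6 5 2 4 3 1 / 1 2 6 3 4 5

row 2 has {1,2}; column 3 has {2,4,5,6} — only 3 is left for (r2,c3).
row 5 has {1,2,6}; column 5 has {1,4}; the diagonal has {1,4,5} — only 3 is left for (r5,c5).
row 6 has {1,4,5,6}; column 4 has {1,2} — only 3 is left for (r6,c4).
row 1 is empty so far; column 1 has {1,5,6}; the diagonal has {1,3,4,5} — only 2 is left for (r1,c1).
row 1 has {2}; column 3 has {2,3,4,5,6} — only 1 is left for (r1,c3).
row 2 has {1,2,3}; column 1 has {1,2,5,6} — only 4 is left for (r2,c1).
row 2 has {1,2,3,4}; column 2 is empty so far; the diagonal has {1,2,3,4,5} — only 6 is left for (r2,c2).
row 2 has {1,2,3,4,6}; column 4 has {1,2,3} — only 5 is left for (r2,c4).
row 3 has {2,4,5}; column 5 has {1,3,4} — only 6 is left for (r3,c5).
row 3 has {2,4,5,6}; column 6 has {1,2,5} — only 3 is left for (r3,c6).
row 4 has {1,5}; column 1 has {1,2,4,5,6} — only 3 is left for (r4,c1).
row 4 has {1,3,5}; column 5 has {1,3,4,6} — only 2 is left for (r4,c5).
row 5 has {1,2,3,6}; column 4 has {1,2,3,5} — only 4 is left for (r5,c4).
row 6 has {1,3,4,5,6}; column 2 has {6} — only 2 is left for (r6,c2).
row 1 has {1,2}; column 4 has {1,2,3,4,5} — only 6 is left for (r1,c4).
row 1 has {1,2,6}; column 5 has {1,2,3,4,6} — only 5 is left for (r1,c5).
row 1 has {1,2,5,6}; column 6 has {1,2,3,5} — only 4 is left for (r1,c6).
row 3 has {2,3,4,5,6}; column 2 has {2,6} — only 1 is left for (r3,c2).
row 4 has {1,2,3,5}; column 2 has {1,2,6} — only 4 is left for (r4,c2).
row 4 has {1,2,3,4,5}; column 6 has {1,2,3,4,5} — only 6 is left for (r4,c6).
row 5 has {1,2,3,4,6}; column 2 has {1,2,4,6} — only 5 is left for (r5,c2).
row 1 has {1,2,4,5,6}; column 2 has {1,2,4,5,6} — only 3 is left for (r1,c2).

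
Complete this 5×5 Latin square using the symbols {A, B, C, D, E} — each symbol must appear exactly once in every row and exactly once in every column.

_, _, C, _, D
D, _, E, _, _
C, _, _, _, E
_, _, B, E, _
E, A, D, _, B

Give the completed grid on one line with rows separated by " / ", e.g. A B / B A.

B E C A D / D C E B A / C B A D E / A D B E C / E A D C B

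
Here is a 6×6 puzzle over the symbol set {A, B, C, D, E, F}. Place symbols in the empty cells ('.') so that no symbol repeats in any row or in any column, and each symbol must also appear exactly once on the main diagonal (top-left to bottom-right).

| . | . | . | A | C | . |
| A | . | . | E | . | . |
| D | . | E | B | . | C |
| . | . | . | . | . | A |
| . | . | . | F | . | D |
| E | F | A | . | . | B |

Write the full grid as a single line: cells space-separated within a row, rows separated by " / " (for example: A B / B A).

F D B A C E / A C D E B F / D A E B F C / C B F D E A / B E C F A D / E F A C D B

(r1,c1) = F
(r1,c6) = E
(r2,c6) = F
(r3,c2) = A
(r3,c5) = F
(r5,c5) = A
(r6,c5) = D
(r2,c5) = B
(r4,c5) = E
(r6,c4) = C
(r4,c4) = D
(r2,c2) = C
(r2,c3) = D
(r4,c2) = B
(r5,c2) = E
(r1,c2) = D
(r1,c3) = B
(r4,c1) = C
(r4,c3) = F
(r5,c1) = B
(r5,c3) = C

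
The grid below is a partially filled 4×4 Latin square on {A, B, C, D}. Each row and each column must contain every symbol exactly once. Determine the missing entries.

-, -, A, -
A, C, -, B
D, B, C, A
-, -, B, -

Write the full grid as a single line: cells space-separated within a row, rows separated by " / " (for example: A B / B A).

B D A C / A C D B / D B C A / C A B D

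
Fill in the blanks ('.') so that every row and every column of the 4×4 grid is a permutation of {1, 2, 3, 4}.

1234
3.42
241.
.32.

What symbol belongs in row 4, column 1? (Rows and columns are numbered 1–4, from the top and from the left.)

(r2,c2) = 1
(r3,c4) = 3
(r4,c1) = 4

4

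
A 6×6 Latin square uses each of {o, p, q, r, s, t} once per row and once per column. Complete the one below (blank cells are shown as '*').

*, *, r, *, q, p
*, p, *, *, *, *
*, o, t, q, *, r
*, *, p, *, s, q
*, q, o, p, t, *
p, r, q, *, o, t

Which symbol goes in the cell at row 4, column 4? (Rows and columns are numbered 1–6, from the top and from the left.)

(r2,c3): row 2 has {p}; column 3 has {o,p,q,r,t}, so it must be s.
(r2,c5): row 2 has {p,s}; column 5 has {o,q,s,t}, so it must be r.
(r2,c6): row 2 has {p,r,s}; column 6 has {p,q,r,t}, so it must be o.
(r3,c1): row 3 has {o,q,r,t}; column 1 has {p}, so it must be s.
(r3,c5): row 3 has {o,q,r,s,t}; column 5 has {o,q,r,s,t}, so it must be p.
(r4,c2): row 4 has {p,q,s}; column 2 has {o,p,q,r}, so it must be t.
(r5,c1): row 5 has {o,p,q,t}; column 1 has {p,s}, so it must be r.
(r5,c6): row 5 has {o,p,q,r,t}; column 6 has {o,p,q,r,t}, so it must be s.
(r6,c4): row 6 has {o,p,q,r,t}; column 4 has {p,q}, so it must be s.
(r1,c2): row 1 has {p,q,r}; column 2 has {o,p,q,r,t}, so it must be s.
(r2,c4): row 2 has {o,p,r,s}; column 4 has {p,q,s}, so it must be t.
(r4,c1): row 4 has {p,q,s,t}; column 1 has {p,r,s}, so it must be o.
(r4,c4): row 4 has {o,p,q,s,t}; column 4 has {p,q,s,t}, so it must be r.

r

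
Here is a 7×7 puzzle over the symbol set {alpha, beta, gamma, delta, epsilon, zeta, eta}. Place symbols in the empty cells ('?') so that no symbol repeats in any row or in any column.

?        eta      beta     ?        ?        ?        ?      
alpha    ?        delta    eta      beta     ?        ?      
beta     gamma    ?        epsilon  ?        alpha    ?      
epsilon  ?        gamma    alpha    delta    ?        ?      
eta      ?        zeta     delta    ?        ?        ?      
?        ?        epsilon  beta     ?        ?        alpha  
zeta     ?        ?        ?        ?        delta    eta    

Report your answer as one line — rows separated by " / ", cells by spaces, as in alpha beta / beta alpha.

delta eta beta zeta alpha epsilon gamma / alpha epsilon delta eta beta gamma zeta / beta gamma eta epsilon zeta alpha delta / epsilon zeta gamma alpha delta eta beta / eta alpha zeta delta gamma beta epsilon / gamma delta epsilon beta eta zeta alpha / zeta beta alpha gamma epsilon delta eta

(r3,c3) = eta
(r3,c5) = zeta
(r3,c7) = delta
(r7,c3) = alpha
(r7,c4) = gamma
(r7,c5) = epsilon
(r1,c4) = zeta
(r7,c2) = beta
(r4,c2) = zeta
(r4,c7) = beta
(r6,c2) = delta
(r2,c2) = epsilon
(r4,c6) = eta
(r5,c2) = alpha
(r5,c5) = gamma
(r5,c7) = epsilon
(r6,c1) = gamma
(r6,c5) = eta
(r6,c6) = zeta
(r1,c1) = delta
(r1,c5) = alpha
(r1,c7) = gamma
(r2,c6) = gamma
(r2,c7) = zeta
(r5,c6) = beta
(r1,c6) = epsilon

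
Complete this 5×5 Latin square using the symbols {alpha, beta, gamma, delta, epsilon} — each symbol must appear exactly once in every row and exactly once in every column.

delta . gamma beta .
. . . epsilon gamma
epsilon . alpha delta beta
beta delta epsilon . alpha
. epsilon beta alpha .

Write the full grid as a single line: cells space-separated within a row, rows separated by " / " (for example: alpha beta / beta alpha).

(r1,c2) = alpha
(r1,c5) = epsilon
(r2,c1) = alpha
(r2,c2) = beta
(r2,c3) = delta
(r3,c2) = gamma
(r4,c4) = gamma
(r5,c1) = gamma
(r5,c5) = delta

delta alpha gamma beta epsilon / alpha beta delta epsilon gamma / epsilon gamma alpha delta beta / beta delta epsilon gamma alpha / gamma epsilon beta alpha delta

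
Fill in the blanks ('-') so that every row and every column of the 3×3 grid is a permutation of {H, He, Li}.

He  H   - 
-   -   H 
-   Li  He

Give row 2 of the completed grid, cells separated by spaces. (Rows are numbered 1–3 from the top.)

Li He H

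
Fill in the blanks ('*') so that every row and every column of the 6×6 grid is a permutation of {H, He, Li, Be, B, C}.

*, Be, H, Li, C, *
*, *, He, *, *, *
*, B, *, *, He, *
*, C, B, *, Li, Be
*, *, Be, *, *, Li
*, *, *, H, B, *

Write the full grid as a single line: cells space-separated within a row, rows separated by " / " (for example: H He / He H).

(r4,c4) = He
(r5,c5) = H
(r2,c5) = Be
(r4,c1) = H
(r5,c2) = He
(r6,c2) = Li
(r6,c3) = C
(r6,c6) = He
(r1,c6) = B
(r2,c2) = H
(r2,c6) = C
(r3,c3) = Li
(r3,c6) = H
(r6,c1) = Be
(r1,c1) = He
(r2,c4) = B
(r3,c1) = C
(r3,c4) = Be
(r5,c1) = B
(r5,c4) = C
(r2,c1) = Li

He Be H Li C B / Li H He B Be C / C B Li Be He H / H C B He Li Be / B He Be C H Li / Be Li C H B He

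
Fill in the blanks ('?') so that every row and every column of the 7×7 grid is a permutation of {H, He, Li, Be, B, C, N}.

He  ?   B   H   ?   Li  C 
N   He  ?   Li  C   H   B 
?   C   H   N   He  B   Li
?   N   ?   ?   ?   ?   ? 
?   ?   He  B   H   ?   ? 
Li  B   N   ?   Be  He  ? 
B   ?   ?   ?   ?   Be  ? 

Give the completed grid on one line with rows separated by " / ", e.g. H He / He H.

(r1,c2) = Be
(r1,c5) = N
(r2,c3) = Be
(r3,c1) = Be
(r4,c6) = C
(r5,c1) = C
(r5,c2) = Li
(r5,c6) = N
(r5,c7) = Be
(r6,c4) = C
(r6,c7) = H
(r7,c2) = H
(r7,c4) = He
(r7,c5) = Li
(r7,c7) = N
(r4,c1) = H
(r4,c3) = Li
(r4,c4) = Be
(r4,c5) = B
(r4,c7) = He
(r7,c3) = C

He Be B H N Li C / N He Be Li C H B / Be C H N He B Li / H N Li Be B C He / C Li He B H N Be / Li B N C Be He H / B H C He Li Be N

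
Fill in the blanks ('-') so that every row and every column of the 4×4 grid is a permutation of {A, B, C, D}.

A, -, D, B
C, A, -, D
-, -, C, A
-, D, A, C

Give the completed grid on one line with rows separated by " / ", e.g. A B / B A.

(r1,c2) = C
(r2,c3) = B
(r3,c2) = B
(r4,c1) = B
(r3,c1) = D

A C D B / C A B D / D B C A / B D A C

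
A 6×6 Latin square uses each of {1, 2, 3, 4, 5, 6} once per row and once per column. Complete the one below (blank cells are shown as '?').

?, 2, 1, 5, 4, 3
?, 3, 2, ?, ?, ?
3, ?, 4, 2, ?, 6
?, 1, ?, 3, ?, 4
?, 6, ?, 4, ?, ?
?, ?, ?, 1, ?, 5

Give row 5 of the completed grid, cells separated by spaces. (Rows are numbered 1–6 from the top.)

1 6 5 4 3 2

(r1,c1) = 6
(r2,c4) = 6
(r2,c6) = 1
(r3,c2) = 5
(r3,c5) = 1
(r5,c6) = 2
(r6,c2) = 4
(r2,c5) = 5
(r5,c5) = 3
(r6,c1) = 2
(r6,c5) = 6
(r2,c1) = 4
(r4,c1) = 5
(r4,c3) = 6
(r4,c5) = 2
(r5,c1) = 1
(r5,c3) = 5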